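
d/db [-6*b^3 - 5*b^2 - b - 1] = -18*b^2 - 10*b - 1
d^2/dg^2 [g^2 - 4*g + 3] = 2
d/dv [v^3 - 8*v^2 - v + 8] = 3*v^2 - 16*v - 1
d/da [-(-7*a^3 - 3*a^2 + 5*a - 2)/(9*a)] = 14*a/9 + 1/3 - 2/(9*a^2)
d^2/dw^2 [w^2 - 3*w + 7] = 2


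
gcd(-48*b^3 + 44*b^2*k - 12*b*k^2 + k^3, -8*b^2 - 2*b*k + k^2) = 4*b - k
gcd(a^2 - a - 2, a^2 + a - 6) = a - 2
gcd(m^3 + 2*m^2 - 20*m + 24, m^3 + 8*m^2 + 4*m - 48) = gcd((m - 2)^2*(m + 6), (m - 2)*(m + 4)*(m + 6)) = m^2 + 4*m - 12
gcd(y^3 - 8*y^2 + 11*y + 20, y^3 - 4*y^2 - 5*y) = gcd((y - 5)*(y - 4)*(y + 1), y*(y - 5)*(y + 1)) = y^2 - 4*y - 5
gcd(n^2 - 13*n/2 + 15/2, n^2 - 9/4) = n - 3/2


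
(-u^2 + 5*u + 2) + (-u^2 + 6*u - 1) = -2*u^2 + 11*u + 1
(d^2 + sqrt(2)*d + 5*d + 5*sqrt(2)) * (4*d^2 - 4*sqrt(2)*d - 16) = 4*d^4 + 20*d^3 - 24*d^2 - 120*d - 16*sqrt(2)*d - 80*sqrt(2)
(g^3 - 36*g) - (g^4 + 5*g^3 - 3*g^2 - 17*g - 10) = -g^4 - 4*g^3 + 3*g^2 - 19*g + 10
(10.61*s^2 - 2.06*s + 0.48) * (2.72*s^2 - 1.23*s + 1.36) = 28.8592*s^4 - 18.6535*s^3 + 18.269*s^2 - 3.392*s + 0.6528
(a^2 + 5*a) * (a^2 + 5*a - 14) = a^4 + 10*a^3 + 11*a^2 - 70*a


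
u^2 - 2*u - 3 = (u - 3)*(u + 1)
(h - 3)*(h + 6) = h^2 + 3*h - 18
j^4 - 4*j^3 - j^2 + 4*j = j*(j - 4)*(j - 1)*(j + 1)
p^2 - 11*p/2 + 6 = (p - 4)*(p - 3/2)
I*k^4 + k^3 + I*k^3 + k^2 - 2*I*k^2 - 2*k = k*(k - 1)*(k + 2)*(I*k + 1)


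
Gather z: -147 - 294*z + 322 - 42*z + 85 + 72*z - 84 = 176 - 264*z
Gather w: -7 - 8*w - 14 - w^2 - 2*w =-w^2 - 10*w - 21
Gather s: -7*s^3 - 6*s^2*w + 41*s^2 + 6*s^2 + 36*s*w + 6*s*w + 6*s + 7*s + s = -7*s^3 + s^2*(47 - 6*w) + s*(42*w + 14)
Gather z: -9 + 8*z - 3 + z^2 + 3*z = z^2 + 11*z - 12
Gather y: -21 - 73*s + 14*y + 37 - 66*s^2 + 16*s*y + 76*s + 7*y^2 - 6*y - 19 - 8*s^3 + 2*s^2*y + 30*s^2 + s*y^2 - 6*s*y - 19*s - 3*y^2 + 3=-8*s^3 - 36*s^2 - 16*s + y^2*(s + 4) + y*(2*s^2 + 10*s + 8)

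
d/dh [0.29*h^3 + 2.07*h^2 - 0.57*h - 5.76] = 0.87*h^2 + 4.14*h - 0.57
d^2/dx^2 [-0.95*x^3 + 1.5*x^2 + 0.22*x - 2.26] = 3.0 - 5.7*x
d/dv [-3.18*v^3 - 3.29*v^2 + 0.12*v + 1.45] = -9.54*v^2 - 6.58*v + 0.12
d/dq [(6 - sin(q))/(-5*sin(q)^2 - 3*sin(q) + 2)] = (-5*sin(q)^2 + 60*sin(q) + 16)*cos(q)/(5*sin(q)^2 + 3*sin(q) - 2)^2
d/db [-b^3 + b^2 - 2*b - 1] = -3*b^2 + 2*b - 2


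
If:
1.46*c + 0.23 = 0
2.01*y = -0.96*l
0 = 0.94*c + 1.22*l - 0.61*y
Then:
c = -0.16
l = 0.10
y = -0.05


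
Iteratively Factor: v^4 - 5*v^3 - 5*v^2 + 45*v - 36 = (v - 4)*(v^3 - v^2 - 9*v + 9) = (v - 4)*(v - 1)*(v^2 - 9) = (v - 4)*(v - 1)*(v + 3)*(v - 3)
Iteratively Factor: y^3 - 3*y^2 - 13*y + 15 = (y - 5)*(y^2 + 2*y - 3) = (y - 5)*(y + 3)*(y - 1)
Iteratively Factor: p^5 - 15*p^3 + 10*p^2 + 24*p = (p + 1)*(p^4 - p^3 - 14*p^2 + 24*p) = p*(p + 1)*(p^3 - p^2 - 14*p + 24) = p*(p - 2)*(p + 1)*(p^2 + p - 12) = p*(p - 3)*(p - 2)*(p + 1)*(p + 4)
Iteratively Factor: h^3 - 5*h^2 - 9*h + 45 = (h - 3)*(h^2 - 2*h - 15) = (h - 5)*(h - 3)*(h + 3)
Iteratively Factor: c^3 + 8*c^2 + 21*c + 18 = (c + 2)*(c^2 + 6*c + 9) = (c + 2)*(c + 3)*(c + 3)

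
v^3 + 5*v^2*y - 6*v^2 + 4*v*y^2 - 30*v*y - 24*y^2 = (v - 6)*(v + y)*(v + 4*y)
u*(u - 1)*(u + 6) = u^3 + 5*u^2 - 6*u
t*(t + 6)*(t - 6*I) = t^3 + 6*t^2 - 6*I*t^2 - 36*I*t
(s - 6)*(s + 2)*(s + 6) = s^3 + 2*s^2 - 36*s - 72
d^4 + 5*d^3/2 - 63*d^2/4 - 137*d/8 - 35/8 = (d - 7/2)*(d + 1/2)^2*(d + 5)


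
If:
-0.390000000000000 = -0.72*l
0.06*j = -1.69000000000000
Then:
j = -28.17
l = 0.54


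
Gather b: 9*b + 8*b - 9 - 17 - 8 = 17*b - 34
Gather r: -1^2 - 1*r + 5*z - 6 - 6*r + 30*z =-7*r + 35*z - 7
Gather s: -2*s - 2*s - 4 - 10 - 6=-4*s - 20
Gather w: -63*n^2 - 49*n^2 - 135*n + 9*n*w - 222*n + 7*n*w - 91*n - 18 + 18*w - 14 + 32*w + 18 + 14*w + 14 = -112*n^2 - 448*n + w*(16*n + 64)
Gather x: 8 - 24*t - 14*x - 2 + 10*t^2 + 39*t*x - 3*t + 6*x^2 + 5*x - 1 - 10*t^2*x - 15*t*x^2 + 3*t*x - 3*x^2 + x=10*t^2 - 27*t + x^2*(3 - 15*t) + x*(-10*t^2 + 42*t - 8) + 5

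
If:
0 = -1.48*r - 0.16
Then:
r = -0.11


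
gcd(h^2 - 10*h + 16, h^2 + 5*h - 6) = 1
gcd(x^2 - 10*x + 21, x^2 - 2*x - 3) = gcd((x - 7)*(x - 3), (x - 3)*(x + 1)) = x - 3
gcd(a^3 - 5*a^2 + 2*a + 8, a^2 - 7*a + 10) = a - 2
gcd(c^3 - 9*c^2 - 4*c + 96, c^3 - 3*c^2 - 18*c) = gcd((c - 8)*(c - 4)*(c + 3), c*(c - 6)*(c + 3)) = c + 3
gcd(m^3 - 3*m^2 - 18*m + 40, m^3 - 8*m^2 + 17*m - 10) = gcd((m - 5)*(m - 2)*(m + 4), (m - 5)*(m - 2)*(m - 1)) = m^2 - 7*m + 10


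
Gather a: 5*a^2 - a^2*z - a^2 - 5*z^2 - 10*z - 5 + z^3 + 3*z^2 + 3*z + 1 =a^2*(4 - z) + z^3 - 2*z^2 - 7*z - 4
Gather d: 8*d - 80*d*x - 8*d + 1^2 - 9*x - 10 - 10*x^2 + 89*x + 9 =-80*d*x - 10*x^2 + 80*x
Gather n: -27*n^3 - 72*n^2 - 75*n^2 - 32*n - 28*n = -27*n^3 - 147*n^2 - 60*n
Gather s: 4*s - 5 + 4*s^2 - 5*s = 4*s^2 - s - 5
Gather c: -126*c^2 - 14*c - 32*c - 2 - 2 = -126*c^2 - 46*c - 4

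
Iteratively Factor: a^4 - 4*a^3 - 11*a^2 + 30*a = (a - 2)*(a^3 - 2*a^2 - 15*a) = a*(a - 2)*(a^2 - 2*a - 15) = a*(a - 5)*(a - 2)*(a + 3)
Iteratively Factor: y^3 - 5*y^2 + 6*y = (y - 3)*(y^2 - 2*y) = (y - 3)*(y - 2)*(y)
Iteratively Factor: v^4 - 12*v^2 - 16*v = (v)*(v^3 - 12*v - 16) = v*(v - 4)*(v^2 + 4*v + 4) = v*(v - 4)*(v + 2)*(v + 2)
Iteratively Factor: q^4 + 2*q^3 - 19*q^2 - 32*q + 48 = (q + 3)*(q^3 - q^2 - 16*q + 16) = (q + 3)*(q + 4)*(q^2 - 5*q + 4) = (q - 1)*(q + 3)*(q + 4)*(q - 4)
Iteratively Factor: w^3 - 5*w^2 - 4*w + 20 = (w - 5)*(w^2 - 4) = (w - 5)*(w + 2)*(w - 2)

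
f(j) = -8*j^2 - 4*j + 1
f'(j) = -16*j - 4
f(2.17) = -45.35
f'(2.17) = -38.72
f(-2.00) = -23.00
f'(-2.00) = 28.00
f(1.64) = -27.08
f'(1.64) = -30.24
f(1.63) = -26.78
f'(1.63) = -30.08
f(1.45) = -21.62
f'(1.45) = -27.20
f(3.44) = -107.43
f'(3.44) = -59.04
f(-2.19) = -28.61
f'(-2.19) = 31.04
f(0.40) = -1.88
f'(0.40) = -10.40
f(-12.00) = -1103.00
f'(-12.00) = 188.00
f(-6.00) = -263.00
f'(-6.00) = 92.00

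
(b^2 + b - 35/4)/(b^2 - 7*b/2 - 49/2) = (b - 5/2)/(b - 7)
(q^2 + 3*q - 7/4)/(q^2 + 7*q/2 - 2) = (q + 7/2)/(q + 4)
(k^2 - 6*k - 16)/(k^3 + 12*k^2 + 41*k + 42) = (k - 8)/(k^2 + 10*k + 21)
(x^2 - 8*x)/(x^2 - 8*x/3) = 3*(x - 8)/(3*x - 8)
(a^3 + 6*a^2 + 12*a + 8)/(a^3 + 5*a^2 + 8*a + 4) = (a + 2)/(a + 1)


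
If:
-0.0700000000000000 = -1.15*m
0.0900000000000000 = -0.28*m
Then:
No Solution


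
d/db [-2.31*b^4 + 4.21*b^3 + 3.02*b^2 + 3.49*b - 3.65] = -9.24*b^3 + 12.63*b^2 + 6.04*b + 3.49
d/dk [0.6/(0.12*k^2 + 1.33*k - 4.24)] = (-0.144*k - 0.798)/(0.12*k^2 + 1.33*k - 4.24)^2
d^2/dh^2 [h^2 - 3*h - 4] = 2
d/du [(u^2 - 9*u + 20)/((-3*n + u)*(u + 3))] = ((9 - 2*u)*(3*n - u)*(u + 3) + (3*n - u)*(u^2 - 9*u + 20) + (u + 3)*(-u^2 + 9*u - 20))/((3*n - u)^2*(u + 3)^2)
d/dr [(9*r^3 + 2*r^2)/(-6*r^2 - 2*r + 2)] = r*(-27*r^3 - 18*r^2 + 25*r + 4)/(2*(9*r^4 + 6*r^3 - 5*r^2 - 2*r + 1))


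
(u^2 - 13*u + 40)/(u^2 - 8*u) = (u - 5)/u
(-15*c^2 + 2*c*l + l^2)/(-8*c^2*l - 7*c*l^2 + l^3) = (15*c^2 - 2*c*l - l^2)/(l*(8*c^2 + 7*c*l - l^2))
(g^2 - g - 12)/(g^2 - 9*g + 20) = (g + 3)/(g - 5)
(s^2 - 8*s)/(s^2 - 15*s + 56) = s/(s - 7)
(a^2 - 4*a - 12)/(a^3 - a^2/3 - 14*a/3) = 3*(a - 6)/(a*(3*a - 7))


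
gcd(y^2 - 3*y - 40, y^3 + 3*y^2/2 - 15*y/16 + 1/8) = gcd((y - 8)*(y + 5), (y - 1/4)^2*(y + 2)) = 1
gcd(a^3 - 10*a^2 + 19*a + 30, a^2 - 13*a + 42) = a - 6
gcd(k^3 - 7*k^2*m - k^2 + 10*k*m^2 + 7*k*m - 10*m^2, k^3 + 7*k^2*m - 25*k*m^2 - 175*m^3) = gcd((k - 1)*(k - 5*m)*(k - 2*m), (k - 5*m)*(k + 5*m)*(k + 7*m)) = k - 5*m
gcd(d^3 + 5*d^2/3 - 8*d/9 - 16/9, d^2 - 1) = d - 1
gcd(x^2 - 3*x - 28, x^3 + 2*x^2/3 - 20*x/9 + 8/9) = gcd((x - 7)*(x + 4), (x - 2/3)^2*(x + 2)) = 1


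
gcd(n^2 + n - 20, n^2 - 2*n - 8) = n - 4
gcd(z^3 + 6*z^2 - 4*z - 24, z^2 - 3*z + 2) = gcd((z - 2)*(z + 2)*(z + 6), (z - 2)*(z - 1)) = z - 2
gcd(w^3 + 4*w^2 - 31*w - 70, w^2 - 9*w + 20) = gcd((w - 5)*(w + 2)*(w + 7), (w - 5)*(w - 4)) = w - 5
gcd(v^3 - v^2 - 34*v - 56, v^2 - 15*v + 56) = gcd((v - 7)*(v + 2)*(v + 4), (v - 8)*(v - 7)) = v - 7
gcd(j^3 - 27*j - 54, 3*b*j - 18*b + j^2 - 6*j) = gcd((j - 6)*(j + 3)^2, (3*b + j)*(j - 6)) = j - 6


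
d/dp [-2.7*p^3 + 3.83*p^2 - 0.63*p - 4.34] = -8.1*p^2 + 7.66*p - 0.63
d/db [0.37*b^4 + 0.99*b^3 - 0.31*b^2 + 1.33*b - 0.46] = 1.48*b^3 + 2.97*b^2 - 0.62*b + 1.33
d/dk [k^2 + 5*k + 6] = 2*k + 5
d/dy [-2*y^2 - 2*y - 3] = -4*y - 2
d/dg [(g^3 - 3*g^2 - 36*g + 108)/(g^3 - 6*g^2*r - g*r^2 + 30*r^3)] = ((-3*g^2 + 12*g*r + r^2)*(g^3 - 3*g^2 - 36*g + 108) + 3*(g^2 - 2*g - 12)*(g^3 - 6*g^2*r - g*r^2 + 30*r^3))/(g^3 - 6*g^2*r - g*r^2 + 30*r^3)^2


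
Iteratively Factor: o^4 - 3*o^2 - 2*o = (o)*(o^3 - 3*o - 2) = o*(o + 1)*(o^2 - o - 2) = o*(o + 1)^2*(o - 2)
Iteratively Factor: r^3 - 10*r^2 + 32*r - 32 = (r - 4)*(r^2 - 6*r + 8) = (r - 4)*(r - 2)*(r - 4)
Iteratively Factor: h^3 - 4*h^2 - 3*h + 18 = (h + 2)*(h^2 - 6*h + 9) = (h - 3)*(h + 2)*(h - 3)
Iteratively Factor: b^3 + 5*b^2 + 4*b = (b)*(b^2 + 5*b + 4) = b*(b + 4)*(b + 1)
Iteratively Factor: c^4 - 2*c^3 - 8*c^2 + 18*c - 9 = (c - 1)*(c^3 - c^2 - 9*c + 9) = (c - 3)*(c - 1)*(c^2 + 2*c - 3) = (c - 3)*(c - 1)^2*(c + 3)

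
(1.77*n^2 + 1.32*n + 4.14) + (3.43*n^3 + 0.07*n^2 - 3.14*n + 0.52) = 3.43*n^3 + 1.84*n^2 - 1.82*n + 4.66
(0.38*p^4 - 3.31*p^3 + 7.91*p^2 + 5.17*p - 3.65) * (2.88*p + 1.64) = 1.0944*p^5 - 8.9096*p^4 + 17.3524*p^3 + 27.862*p^2 - 2.0332*p - 5.986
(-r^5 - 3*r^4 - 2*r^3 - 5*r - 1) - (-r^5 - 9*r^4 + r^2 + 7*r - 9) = 6*r^4 - 2*r^3 - r^2 - 12*r + 8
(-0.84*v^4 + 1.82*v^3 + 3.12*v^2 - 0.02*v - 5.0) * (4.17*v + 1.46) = -3.5028*v^5 + 6.363*v^4 + 15.6676*v^3 + 4.4718*v^2 - 20.8792*v - 7.3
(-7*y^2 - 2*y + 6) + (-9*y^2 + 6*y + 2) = -16*y^2 + 4*y + 8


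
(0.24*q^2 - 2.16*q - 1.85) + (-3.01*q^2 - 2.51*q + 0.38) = -2.77*q^2 - 4.67*q - 1.47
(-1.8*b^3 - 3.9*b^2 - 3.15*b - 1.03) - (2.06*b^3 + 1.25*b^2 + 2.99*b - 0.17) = -3.86*b^3 - 5.15*b^2 - 6.14*b - 0.86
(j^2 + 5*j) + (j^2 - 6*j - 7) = 2*j^2 - j - 7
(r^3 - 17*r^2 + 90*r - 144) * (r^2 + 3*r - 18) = r^5 - 14*r^4 + 21*r^3 + 432*r^2 - 2052*r + 2592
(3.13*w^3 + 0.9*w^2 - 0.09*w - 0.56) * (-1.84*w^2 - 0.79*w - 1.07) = -5.7592*w^5 - 4.1287*w^4 - 3.8945*w^3 + 0.1385*w^2 + 0.5387*w + 0.5992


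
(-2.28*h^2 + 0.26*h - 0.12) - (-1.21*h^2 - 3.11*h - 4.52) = -1.07*h^2 + 3.37*h + 4.4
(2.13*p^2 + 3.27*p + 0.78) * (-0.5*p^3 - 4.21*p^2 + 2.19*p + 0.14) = -1.065*p^5 - 10.6023*p^4 - 9.492*p^3 + 4.1757*p^2 + 2.166*p + 0.1092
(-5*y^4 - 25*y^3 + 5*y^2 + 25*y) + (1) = -5*y^4 - 25*y^3 + 5*y^2 + 25*y + 1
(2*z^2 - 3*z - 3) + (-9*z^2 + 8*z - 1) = -7*z^2 + 5*z - 4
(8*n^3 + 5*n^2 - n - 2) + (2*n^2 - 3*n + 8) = 8*n^3 + 7*n^2 - 4*n + 6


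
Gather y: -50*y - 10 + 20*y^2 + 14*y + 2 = 20*y^2 - 36*y - 8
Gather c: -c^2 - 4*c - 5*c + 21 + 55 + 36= -c^2 - 9*c + 112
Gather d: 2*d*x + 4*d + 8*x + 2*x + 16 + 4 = d*(2*x + 4) + 10*x + 20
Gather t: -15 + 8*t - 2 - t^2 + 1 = -t^2 + 8*t - 16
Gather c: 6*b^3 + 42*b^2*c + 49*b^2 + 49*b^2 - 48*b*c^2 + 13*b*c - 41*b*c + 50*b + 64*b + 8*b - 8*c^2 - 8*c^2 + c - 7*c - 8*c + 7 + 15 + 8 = 6*b^3 + 98*b^2 + 122*b + c^2*(-48*b - 16) + c*(42*b^2 - 28*b - 14) + 30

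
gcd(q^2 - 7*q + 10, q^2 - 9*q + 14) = q - 2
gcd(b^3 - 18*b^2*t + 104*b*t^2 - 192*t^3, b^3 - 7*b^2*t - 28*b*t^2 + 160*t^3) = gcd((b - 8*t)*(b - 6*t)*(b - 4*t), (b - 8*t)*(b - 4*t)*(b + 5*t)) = b^2 - 12*b*t + 32*t^2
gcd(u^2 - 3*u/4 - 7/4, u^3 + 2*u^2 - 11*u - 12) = u + 1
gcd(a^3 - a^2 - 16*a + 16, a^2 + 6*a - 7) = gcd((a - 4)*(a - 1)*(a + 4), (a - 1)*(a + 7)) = a - 1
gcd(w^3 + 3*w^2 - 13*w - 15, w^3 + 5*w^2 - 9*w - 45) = w^2 + 2*w - 15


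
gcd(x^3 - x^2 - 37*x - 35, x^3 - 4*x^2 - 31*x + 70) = x^2 - 2*x - 35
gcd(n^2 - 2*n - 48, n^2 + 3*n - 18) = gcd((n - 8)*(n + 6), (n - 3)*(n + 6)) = n + 6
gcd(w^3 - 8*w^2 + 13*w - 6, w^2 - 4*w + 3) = w - 1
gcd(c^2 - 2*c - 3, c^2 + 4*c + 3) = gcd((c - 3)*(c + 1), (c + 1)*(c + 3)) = c + 1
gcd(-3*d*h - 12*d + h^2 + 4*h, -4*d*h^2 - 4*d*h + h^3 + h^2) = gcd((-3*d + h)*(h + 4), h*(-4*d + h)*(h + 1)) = 1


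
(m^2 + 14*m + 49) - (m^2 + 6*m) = 8*m + 49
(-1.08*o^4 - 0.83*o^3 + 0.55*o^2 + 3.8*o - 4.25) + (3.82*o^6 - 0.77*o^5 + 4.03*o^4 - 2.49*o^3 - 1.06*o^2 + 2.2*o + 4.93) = 3.82*o^6 - 0.77*o^5 + 2.95*o^4 - 3.32*o^3 - 0.51*o^2 + 6.0*o + 0.68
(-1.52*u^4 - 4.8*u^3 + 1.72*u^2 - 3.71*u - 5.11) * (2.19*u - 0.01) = -3.3288*u^5 - 10.4968*u^4 + 3.8148*u^3 - 8.1421*u^2 - 11.1538*u + 0.0511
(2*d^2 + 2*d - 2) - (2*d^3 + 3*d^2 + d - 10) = -2*d^3 - d^2 + d + 8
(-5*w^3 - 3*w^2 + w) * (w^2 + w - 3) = -5*w^5 - 8*w^4 + 13*w^3 + 10*w^2 - 3*w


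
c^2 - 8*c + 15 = (c - 5)*(c - 3)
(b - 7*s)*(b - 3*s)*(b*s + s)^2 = b^4*s^2 - 10*b^3*s^3 + 2*b^3*s^2 + 21*b^2*s^4 - 20*b^2*s^3 + b^2*s^2 + 42*b*s^4 - 10*b*s^3 + 21*s^4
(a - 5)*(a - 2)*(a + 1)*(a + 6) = a^4 - 33*a^2 + 28*a + 60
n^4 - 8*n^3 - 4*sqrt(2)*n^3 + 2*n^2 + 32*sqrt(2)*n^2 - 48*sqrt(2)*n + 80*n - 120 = (n - 6)*(n - 2)*(n - 5*sqrt(2))*(n + sqrt(2))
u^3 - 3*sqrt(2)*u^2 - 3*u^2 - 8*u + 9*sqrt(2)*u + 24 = (u - 3)*(u - 4*sqrt(2))*(u + sqrt(2))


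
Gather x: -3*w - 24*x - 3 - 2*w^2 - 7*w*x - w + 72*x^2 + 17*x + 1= -2*w^2 - 4*w + 72*x^2 + x*(-7*w - 7) - 2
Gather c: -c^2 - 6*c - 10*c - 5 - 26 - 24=-c^2 - 16*c - 55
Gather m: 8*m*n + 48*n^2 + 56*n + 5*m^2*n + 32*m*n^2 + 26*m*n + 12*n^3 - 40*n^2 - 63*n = 5*m^2*n + m*(32*n^2 + 34*n) + 12*n^3 + 8*n^2 - 7*n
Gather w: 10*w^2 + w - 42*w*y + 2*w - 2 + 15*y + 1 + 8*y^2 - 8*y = 10*w^2 + w*(3 - 42*y) + 8*y^2 + 7*y - 1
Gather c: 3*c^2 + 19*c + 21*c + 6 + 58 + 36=3*c^2 + 40*c + 100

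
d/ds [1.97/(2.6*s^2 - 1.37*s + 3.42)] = (2.6989 - 10.244*s)/(2.6*s^2 - 1.37*s + 3.42)^2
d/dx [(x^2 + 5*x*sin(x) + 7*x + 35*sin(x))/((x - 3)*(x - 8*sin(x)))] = (13*x^3*cos(x) - 13*x^2*sin(x) + 52*x^2*cos(x) - 10*x^2 - 22*x*sin(x) - 273*x*cos(x) + 400*sin(x)^2 + 273*sin(x))/((x - 3)^2*(x - 8*sin(x))^2)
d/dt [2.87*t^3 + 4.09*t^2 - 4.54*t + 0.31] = 8.61*t^2 + 8.18*t - 4.54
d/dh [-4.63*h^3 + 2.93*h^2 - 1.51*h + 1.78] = -13.89*h^2 + 5.86*h - 1.51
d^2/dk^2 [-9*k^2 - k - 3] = -18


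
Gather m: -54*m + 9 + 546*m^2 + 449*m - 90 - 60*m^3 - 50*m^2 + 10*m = -60*m^3 + 496*m^2 + 405*m - 81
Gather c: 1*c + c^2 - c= c^2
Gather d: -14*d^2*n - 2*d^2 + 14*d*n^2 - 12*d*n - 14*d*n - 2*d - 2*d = d^2*(-14*n - 2) + d*(14*n^2 - 26*n - 4)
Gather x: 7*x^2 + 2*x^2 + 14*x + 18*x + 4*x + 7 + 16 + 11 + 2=9*x^2 + 36*x + 36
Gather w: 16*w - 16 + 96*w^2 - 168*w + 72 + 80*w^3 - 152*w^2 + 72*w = 80*w^3 - 56*w^2 - 80*w + 56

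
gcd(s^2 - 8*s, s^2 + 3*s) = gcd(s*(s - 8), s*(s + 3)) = s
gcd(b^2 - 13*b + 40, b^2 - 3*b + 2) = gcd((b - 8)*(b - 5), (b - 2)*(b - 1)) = 1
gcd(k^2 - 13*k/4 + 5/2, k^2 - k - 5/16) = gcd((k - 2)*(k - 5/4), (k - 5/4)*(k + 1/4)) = k - 5/4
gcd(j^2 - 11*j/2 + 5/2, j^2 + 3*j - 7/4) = j - 1/2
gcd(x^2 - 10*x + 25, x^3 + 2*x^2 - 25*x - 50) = x - 5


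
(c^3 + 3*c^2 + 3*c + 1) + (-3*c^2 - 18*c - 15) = c^3 - 15*c - 14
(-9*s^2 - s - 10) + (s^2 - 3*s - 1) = -8*s^2 - 4*s - 11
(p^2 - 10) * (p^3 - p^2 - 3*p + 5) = p^5 - p^4 - 13*p^3 + 15*p^2 + 30*p - 50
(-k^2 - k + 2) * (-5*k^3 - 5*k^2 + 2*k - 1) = 5*k^5 + 10*k^4 - 7*k^3 - 11*k^2 + 5*k - 2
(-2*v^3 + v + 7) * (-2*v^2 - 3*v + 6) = 4*v^5 + 6*v^4 - 14*v^3 - 17*v^2 - 15*v + 42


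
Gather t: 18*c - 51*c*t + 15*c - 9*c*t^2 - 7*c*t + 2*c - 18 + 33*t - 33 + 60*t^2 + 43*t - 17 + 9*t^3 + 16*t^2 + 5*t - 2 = 35*c + 9*t^3 + t^2*(76 - 9*c) + t*(81 - 58*c) - 70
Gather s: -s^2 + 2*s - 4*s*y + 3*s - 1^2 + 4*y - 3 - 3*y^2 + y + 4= -s^2 + s*(5 - 4*y) - 3*y^2 + 5*y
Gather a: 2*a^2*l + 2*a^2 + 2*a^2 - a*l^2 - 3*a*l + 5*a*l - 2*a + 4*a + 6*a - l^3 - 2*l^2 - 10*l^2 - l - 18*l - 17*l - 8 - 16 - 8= a^2*(2*l + 4) + a*(-l^2 + 2*l + 8) - l^3 - 12*l^2 - 36*l - 32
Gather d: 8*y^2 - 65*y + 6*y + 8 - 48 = 8*y^2 - 59*y - 40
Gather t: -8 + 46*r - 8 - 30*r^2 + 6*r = -30*r^2 + 52*r - 16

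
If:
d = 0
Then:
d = 0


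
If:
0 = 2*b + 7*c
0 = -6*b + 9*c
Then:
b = 0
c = 0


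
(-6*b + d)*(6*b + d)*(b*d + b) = -36*b^3*d - 36*b^3 + b*d^3 + b*d^2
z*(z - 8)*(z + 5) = z^3 - 3*z^2 - 40*z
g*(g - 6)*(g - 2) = g^3 - 8*g^2 + 12*g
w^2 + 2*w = w*(w + 2)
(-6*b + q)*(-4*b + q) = 24*b^2 - 10*b*q + q^2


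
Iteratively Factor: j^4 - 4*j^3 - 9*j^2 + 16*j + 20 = (j - 2)*(j^3 - 2*j^2 - 13*j - 10) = (j - 5)*(j - 2)*(j^2 + 3*j + 2) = (j - 5)*(j - 2)*(j + 1)*(j + 2)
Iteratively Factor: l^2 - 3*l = (l - 3)*(l)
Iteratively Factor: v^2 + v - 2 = (v - 1)*(v + 2)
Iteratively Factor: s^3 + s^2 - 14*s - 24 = (s + 3)*(s^2 - 2*s - 8) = (s + 2)*(s + 3)*(s - 4)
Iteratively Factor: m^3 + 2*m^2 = (m)*(m^2 + 2*m) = m^2*(m + 2)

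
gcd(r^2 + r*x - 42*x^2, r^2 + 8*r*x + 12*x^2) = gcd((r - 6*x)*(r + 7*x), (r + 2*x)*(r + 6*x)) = 1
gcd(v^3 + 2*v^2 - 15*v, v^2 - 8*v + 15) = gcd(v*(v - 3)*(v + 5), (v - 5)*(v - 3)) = v - 3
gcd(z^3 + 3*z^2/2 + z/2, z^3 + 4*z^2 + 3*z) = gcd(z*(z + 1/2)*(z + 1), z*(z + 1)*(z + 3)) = z^2 + z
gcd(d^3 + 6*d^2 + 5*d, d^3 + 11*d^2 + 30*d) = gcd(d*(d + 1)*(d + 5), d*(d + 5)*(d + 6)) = d^2 + 5*d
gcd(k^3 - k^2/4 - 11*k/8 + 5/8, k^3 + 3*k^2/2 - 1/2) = k - 1/2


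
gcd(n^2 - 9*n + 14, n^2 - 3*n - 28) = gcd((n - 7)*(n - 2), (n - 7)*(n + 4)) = n - 7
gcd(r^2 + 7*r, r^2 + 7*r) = r^2 + 7*r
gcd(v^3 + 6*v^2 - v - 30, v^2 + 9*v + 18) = v + 3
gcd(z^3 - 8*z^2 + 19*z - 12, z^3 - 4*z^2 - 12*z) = 1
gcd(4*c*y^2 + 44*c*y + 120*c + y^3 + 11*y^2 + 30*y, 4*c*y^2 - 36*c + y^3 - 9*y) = 4*c + y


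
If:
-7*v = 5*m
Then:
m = -7*v/5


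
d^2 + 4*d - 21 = (d - 3)*(d + 7)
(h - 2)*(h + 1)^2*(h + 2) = h^4 + 2*h^3 - 3*h^2 - 8*h - 4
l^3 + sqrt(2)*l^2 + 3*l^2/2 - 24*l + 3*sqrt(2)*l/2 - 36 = (l + 3/2)*(l - 3*sqrt(2))*(l + 4*sqrt(2))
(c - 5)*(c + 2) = c^2 - 3*c - 10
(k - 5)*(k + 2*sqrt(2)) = k^2 - 5*k + 2*sqrt(2)*k - 10*sqrt(2)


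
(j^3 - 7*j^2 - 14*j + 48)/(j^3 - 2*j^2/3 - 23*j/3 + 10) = 3*(j - 8)/(3*j - 5)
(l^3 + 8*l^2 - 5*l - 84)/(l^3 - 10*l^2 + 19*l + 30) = (l^3 + 8*l^2 - 5*l - 84)/(l^3 - 10*l^2 + 19*l + 30)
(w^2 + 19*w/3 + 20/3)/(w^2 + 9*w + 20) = (w + 4/3)/(w + 4)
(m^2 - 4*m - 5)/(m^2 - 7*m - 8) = (m - 5)/(m - 8)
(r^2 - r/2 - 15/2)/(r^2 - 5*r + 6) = (r + 5/2)/(r - 2)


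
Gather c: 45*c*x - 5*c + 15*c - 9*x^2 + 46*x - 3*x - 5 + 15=c*(45*x + 10) - 9*x^2 + 43*x + 10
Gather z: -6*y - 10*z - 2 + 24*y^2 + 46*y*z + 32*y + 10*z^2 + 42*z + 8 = 24*y^2 + 26*y + 10*z^2 + z*(46*y + 32) + 6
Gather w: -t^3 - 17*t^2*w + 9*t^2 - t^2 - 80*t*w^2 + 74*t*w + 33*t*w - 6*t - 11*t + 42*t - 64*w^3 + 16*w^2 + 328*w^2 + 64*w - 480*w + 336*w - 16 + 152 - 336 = -t^3 + 8*t^2 + 25*t - 64*w^3 + w^2*(344 - 80*t) + w*(-17*t^2 + 107*t - 80) - 200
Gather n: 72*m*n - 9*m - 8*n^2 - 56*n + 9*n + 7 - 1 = -9*m - 8*n^2 + n*(72*m - 47) + 6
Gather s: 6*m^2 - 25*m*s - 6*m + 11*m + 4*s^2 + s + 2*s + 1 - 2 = 6*m^2 + 5*m + 4*s^2 + s*(3 - 25*m) - 1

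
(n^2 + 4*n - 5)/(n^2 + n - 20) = (n - 1)/(n - 4)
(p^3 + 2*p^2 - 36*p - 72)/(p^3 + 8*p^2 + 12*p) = (p - 6)/p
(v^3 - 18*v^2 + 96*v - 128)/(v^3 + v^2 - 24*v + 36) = (v^2 - 16*v + 64)/(v^2 + 3*v - 18)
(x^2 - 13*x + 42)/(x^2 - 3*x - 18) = (x - 7)/(x + 3)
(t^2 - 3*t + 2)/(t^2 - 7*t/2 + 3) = 2*(t - 1)/(2*t - 3)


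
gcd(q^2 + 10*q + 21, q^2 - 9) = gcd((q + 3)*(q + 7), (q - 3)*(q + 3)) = q + 3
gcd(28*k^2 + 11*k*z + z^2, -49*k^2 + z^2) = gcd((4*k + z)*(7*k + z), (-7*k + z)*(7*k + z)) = 7*k + z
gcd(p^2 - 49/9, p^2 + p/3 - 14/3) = p + 7/3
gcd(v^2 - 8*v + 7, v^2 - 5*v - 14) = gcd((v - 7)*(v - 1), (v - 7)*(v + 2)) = v - 7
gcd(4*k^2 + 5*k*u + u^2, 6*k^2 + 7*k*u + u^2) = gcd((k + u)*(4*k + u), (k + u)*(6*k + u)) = k + u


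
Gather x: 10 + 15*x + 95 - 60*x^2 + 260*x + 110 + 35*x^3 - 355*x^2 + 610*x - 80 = 35*x^3 - 415*x^2 + 885*x + 135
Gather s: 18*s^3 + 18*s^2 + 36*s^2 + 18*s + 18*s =18*s^3 + 54*s^2 + 36*s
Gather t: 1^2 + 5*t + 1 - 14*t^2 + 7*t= -14*t^2 + 12*t + 2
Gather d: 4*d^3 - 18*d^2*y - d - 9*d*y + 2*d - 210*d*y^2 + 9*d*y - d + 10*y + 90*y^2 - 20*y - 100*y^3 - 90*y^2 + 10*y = 4*d^3 - 18*d^2*y - 210*d*y^2 - 100*y^3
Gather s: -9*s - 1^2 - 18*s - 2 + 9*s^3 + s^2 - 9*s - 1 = 9*s^3 + s^2 - 36*s - 4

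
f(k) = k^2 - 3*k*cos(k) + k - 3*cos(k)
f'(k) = 3*k*sin(k) + 2*k + 3*sin(k) - 3*cos(k) + 1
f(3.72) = 29.42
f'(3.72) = 3.21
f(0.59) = -3.03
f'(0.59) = 2.34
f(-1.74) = 0.91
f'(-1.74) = 0.21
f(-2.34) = 0.34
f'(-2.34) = 1.29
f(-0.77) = -0.67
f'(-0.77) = -3.17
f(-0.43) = -1.80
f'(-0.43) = -3.30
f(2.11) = 11.35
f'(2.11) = 14.77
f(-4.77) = 18.63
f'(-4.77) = -20.00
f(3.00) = 23.88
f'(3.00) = 11.66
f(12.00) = 123.09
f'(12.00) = 1.54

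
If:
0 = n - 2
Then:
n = 2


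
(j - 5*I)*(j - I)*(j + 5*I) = j^3 - I*j^2 + 25*j - 25*I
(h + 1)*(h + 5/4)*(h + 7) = h^3 + 37*h^2/4 + 17*h + 35/4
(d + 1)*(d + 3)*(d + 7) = d^3 + 11*d^2 + 31*d + 21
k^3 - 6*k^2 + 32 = (k - 4)^2*(k + 2)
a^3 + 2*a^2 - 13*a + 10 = (a - 2)*(a - 1)*(a + 5)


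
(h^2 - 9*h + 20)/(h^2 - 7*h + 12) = (h - 5)/(h - 3)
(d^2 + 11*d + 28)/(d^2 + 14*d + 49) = (d + 4)/(d + 7)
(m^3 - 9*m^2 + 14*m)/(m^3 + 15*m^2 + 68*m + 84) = m*(m^2 - 9*m + 14)/(m^3 + 15*m^2 + 68*m + 84)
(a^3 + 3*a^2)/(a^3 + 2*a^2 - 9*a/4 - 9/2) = 4*a^2*(a + 3)/(4*a^3 + 8*a^2 - 9*a - 18)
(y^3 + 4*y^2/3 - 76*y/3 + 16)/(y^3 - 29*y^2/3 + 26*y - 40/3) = (y + 6)/(y - 5)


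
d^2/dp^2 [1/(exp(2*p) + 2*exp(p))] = 2*(4*(exp(p) + 1)^2 - (exp(p) + 2)*(2*exp(p) + 1))*exp(-p)/(exp(p) + 2)^3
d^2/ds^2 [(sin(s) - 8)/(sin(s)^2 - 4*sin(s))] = (-9*sin(s)^2 + 28*sin(s) + 80/sin(s) + 253/(2*sin(s)^2) + 21*sin(3*s)/sin(s)^3 + sin(5*s)/(2*sin(s)^3) - 256/sin(s)^3)/(sin(s) - 4)^3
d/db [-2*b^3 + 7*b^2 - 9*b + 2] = -6*b^2 + 14*b - 9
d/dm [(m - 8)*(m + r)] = 2*m + r - 8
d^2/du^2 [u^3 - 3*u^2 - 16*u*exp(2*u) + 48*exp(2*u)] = -64*u*exp(2*u) + 6*u + 128*exp(2*u) - 6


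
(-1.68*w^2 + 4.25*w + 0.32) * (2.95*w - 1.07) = -4.956*w^3 + 14.3351*w^2 - 3.6035*w - 0.3424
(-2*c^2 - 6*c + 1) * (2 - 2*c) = 4*c^3 + 8*c^2 - 14*c + 2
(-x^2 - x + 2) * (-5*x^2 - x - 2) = 5*x^4 + 6*x^3 - 7*x^2 - 4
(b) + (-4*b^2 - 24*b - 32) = -4*b^2 - 23*b - 32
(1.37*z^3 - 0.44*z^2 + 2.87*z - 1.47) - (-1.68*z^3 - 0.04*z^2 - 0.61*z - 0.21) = 3.05*z^3 - 0.4*z^2 + 3.48*z - 1.26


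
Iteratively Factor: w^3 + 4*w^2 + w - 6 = (w + 3)*(w^2 + w - 2) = (w + 2)*(w + 3)*(w - 1)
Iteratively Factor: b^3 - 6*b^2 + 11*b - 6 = (b - 3)*(b^2 - 3*b + 2) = (b - 3)*(b - 1)*(b - 2)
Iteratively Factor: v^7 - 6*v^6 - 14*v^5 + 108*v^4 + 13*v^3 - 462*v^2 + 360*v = (v - 4)*(v^6 - 2*v^5 - 22*v^4 + 20*v^3 + 93*v^2 - 90*v) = v*(v - 4)*(v^5 - 2*v^4 - 22*v^3 + 20*v^2 + 93*v - 90) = v*(v - 4)*(v - 1)*(v^4 - v^3 - 23*v^2 - 3*v + 90) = v*(v - 4)*(v - 2)*(v - 1)*(v^3 + v^2 - 21*v - 45) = v*(v - 5)*(v - 4)*(v - 2)*(v - 1)*(v^2 + 6*v + 9) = v*(v - 5)*(v - 4)*(v - 2)*(v - 1)*(v + 3)*(v + 3)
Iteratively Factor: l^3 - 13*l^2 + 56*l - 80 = (l - 4)*(l^2 - 9*l + 20) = (l - 4)^2*(l - 5)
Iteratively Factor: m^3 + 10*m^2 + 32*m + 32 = (m + 4)*(m^2 + 6*m + 8) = (m + 2)*(m + 4)*(m + 4)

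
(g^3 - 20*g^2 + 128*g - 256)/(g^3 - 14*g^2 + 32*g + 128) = (g - 4)/(g + 2)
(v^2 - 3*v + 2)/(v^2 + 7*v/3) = 3*(v^2 - 3*v + 2)/(v*(3*v + 7))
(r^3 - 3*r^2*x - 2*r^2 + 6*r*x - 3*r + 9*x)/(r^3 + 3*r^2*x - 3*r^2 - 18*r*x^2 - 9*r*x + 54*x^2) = (r + 1)/(r + 6*x)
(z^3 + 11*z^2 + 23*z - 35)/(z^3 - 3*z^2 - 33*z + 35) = (z + 7)/(z - 7)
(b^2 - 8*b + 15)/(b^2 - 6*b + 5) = (b - 3)/(b - 1)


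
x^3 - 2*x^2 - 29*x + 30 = (x - 6)*(x - 1)*(x + 5)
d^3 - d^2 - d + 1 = (d - 1)^2*(d + 1)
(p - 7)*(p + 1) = p^2 - 6*p - 7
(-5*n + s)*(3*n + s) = -15*n^2 - 2*n*s + s^2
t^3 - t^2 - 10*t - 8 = (t - 4)*(t + 1)*(t + 2)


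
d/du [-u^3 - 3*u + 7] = -3*u^2 - 3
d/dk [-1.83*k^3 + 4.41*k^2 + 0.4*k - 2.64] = -5.49*k^2 + 8.82*k + 0.4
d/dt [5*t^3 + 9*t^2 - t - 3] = 15*t^2 + 18*t - 1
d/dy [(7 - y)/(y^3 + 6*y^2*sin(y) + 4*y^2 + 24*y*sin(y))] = (6*y^3*cos(y) + 2*y^3 + 6*y^2*sin(y) - 18*y^2*cos(y) - 17*y^2 - 84*y*sin(y) - 168*y*cos(y) - 56*y - 168*sin(y))/(y^2*(y + 4)^2*(y + 6*sin(y))^2)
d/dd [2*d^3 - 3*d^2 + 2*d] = 6*d^2 - 6*d + 2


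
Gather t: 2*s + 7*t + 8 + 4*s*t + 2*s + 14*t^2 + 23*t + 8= 4*s + 14*t^2 + t*(4*s + 30) + 16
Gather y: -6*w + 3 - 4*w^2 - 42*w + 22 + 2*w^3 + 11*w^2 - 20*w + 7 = 2*w^3 + 7*w^2 - 68*w + 32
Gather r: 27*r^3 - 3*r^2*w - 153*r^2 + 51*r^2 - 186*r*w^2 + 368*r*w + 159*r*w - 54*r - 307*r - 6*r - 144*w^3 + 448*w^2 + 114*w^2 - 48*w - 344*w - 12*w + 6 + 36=27*r^3 + r^2*(-3*w - 102) + r*(-186*w^2 + 527*w - 367) - 144*w^3 + 562*w^2 - 404*w + 42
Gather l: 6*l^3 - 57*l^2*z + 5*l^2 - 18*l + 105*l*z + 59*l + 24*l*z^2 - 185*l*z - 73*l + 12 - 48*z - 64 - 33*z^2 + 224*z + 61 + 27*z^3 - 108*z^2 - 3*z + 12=6*l^3 + l^2*(5 - 57*z) + l*(24*z^2 - 80*z - 32) + 27*z^3 - 141*z^2 + 173*z + 21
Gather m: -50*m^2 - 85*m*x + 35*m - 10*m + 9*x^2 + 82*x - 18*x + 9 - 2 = -50*m^2 + m*(25 - 85*x) + 9*x^2 + 64*x + 7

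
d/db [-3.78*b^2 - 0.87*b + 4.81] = -7.56*b - 0.87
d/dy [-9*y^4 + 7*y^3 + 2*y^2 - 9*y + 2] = -36*y^3 + 21*y^2 + 4*y - 9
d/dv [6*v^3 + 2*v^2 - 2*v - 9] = 18*v^2 + 4*v - 2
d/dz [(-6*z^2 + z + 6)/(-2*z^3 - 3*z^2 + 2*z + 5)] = (-12*z^4 + 4*z^3 + 27*z^2 - 24*z - 7)/(4*z^6 + 12*z^5 + z^4 - 32*z^3 - 26*z^2 + 20*z + 25)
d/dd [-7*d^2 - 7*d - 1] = -14*d - 7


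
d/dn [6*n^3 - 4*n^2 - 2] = 2*n*(9*n - 4)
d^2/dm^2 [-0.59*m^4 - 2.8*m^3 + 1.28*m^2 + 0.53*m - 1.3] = -7.08*m^2 - 16.8*m + 2.56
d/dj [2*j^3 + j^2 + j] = 6*j^2 + 2*j + 1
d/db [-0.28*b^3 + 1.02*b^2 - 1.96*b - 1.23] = -0.84*b^2 + 2.04*b - 1.96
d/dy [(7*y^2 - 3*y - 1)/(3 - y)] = (-7*y^2 + 42*y - 10)/(y^2 - 6*y + 9)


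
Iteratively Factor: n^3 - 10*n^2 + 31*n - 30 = (n - 5)*(n^2 - 5*n + 6) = (n - 5)*(n - 2)*(n - 3)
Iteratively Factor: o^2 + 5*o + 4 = (o + 1)*(o + 4)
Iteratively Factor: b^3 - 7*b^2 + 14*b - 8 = (b - 2)*(b^2 - 5*b + 4) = (b - 4)*(b - 2)*(b - 1)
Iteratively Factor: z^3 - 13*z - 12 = (z + 1)*(z^2 - z - 12) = (z + 1)*(z + 3)*(z - 4)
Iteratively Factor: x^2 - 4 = (x - 2)*(x + 2)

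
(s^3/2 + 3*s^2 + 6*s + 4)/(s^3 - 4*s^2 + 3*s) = (s^3 + 6*s^2 + 12*s + 8)/(2*s*(s^2 - 4*s + 3))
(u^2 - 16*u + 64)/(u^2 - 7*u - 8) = (u - 8)/(u + 1)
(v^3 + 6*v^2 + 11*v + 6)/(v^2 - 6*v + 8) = (v^3 + 6*v^2 + 11*v + 6)/(v^2 - 6*v + 8)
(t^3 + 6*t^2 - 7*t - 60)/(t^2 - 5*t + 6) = (t^2 + 9*t + 20)/(t - 2)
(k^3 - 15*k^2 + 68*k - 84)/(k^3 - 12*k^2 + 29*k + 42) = (k - 2)/(k + 1)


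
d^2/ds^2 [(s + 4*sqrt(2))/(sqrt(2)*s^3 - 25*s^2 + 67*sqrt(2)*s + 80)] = 2*(6*s^5 - 27*sqrt(2)*s^4 - 1109*s^3 + 8628*sqrt(2)*s^2 - 36120*s + 38552*sqrt(2))/(2*sqrt(2)*s^9 - 150*s^8 + 2277*sqrt(2)*s^7 - 35245*s^6 + 140559*sqrt(2)*s^5 - 459030*s^4 - 183274*sqrt(2)*s^3 + 1674720*s^2 + 1286400*sqrt(2)*s + 512000)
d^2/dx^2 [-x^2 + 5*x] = -2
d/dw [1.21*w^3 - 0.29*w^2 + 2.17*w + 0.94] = 3.63*w^2 - 0.58*w + 2.17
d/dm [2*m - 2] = 2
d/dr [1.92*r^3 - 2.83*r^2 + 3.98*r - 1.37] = 5.76*r^2 - 5.66*r + 3.98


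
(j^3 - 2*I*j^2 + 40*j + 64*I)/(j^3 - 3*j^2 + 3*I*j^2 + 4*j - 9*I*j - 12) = (j^2 - 6*I*j + 16)/(j^2 - j*(3 + I) + 3*I)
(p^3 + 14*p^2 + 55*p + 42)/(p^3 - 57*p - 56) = (p + 6)/(p - 8)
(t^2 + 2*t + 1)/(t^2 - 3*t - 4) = (t + 1)/(t - 4)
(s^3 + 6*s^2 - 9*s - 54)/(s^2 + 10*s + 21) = (s^2 + 3*s - 18)/(s + 7)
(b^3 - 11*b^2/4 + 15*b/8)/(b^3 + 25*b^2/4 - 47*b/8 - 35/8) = b*(2*b - 3)/(2*b^2 + 15*b + 7)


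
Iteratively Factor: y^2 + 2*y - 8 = (y + 4)*(y - 2)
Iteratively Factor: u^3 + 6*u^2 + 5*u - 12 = (u + 3)*(u^2 + 3*u - 4) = (u + 3)*(u + 4)*(u - 1)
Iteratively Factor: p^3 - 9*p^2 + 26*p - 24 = (p - 4)*(p^2 - 5*p + 6) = (p - 4)*(p - 3)*(p - 2)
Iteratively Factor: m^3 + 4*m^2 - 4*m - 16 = (m - 2)*(m^2 + 6*m + 8) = (m - 2)*(m + 2)*(m + 4)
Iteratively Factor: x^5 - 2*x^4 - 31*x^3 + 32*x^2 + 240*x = (x + 4)*(x^4 - 6*x^3 - 7*x^2 + 60*x) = (x - 4)*(x + 4)*(x^3 - 2*x^2 - 15*x) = x*(x - 4)*(x + 4)*(x^2 - 2*x - 15) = x*(x - 5)*(x - 4)*(x + 4)*(x + 3)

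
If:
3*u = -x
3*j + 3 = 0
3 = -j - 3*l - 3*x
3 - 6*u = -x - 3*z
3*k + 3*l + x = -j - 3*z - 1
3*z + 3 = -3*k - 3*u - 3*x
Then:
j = -1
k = -5/12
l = 7/12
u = 5/12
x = -5/4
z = 1/4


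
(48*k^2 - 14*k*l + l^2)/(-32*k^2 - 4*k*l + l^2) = (-6*k + l)/(4*k + l)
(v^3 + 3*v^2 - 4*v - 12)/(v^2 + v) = (v^3 + 3*v^2 - 4*v - 12)/(v*(v + 1))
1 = 1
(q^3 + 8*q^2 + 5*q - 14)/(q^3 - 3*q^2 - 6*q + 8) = (q + 7)/(q - 4)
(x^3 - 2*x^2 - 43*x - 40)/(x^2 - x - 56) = (x^2 + 6*x + 5)/(x + 7)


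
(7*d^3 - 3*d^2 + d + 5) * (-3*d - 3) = -21*d^4 - 12*d^3 + 6*d^2 - 18*d - 15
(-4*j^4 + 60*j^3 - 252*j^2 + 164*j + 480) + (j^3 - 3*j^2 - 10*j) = -4*j^4 + 61*j^3 - 255*j^2 + 154*j + 480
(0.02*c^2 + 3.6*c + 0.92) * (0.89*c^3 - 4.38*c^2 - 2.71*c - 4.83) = 0.0178*c^5 + 3.1164*c^4 - 15.0034*c^3 - 13.8822*c^2 - 19.8812*c - 4.4436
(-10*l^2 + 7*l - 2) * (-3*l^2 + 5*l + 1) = 30*l^4 - 71*l^3 + 31*l^2 - 3*l - 2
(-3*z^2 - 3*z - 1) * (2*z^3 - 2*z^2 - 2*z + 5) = -6*z^5 + 10*z^3 - 7*z^2 - 13*z - 5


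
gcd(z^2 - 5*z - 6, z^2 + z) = z + 1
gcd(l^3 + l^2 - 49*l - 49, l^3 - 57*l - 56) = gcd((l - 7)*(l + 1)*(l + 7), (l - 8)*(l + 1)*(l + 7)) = l^2 + 8*l + 7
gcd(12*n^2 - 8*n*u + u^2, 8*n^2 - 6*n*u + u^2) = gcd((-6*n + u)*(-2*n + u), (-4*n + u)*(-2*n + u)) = -2*n + u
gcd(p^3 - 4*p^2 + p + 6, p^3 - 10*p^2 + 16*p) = p - 2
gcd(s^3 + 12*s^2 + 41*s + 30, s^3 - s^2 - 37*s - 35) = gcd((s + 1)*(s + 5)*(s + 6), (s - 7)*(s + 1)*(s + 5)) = s^2 + 6*s + 5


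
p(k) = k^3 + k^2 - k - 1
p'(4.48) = 68.17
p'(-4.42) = 48.77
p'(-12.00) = 407.00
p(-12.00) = -1573.00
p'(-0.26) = -1.32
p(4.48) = 104.51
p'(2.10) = 16.43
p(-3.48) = -27.55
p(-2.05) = -3.36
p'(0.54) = 0.95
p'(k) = 3*k^2 + 2*k - 1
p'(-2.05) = 7.51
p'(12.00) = 455.00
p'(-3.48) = 28.37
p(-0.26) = -0.69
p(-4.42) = -63.39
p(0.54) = -1.09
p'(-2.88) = 18.12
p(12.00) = 1859.00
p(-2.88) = -13.71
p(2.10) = 10.57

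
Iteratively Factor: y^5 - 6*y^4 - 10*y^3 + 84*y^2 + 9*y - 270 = (y - 3)*(y^4 - 3*y^3 - 19*y^2 + 27*y + 90) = (y - 5)*(y - 3)*(y^3 + 2*y^2 - 9*y - 18) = (y - 5)*(y - 3)*(y + 3)*(y^2 - y - 6) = (y - 5)*(y - 3)*(y + 2)*(y + 3)*(y - 3)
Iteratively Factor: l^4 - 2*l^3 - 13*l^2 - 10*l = (l + 1)*(l^3 - 3*l^2 - 10*l) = (l + 1)*(l + 2)*(l^2 - 5*l) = (l - 5)*(l + 1)*(l + 2)*(l)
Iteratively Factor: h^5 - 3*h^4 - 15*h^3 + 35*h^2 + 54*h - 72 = (h + 2)*(h^4 - 5*h^3 - 5*h^2 + 45*h - 36) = (h - 1)*(h + 2)*(h^3 - 4*h^2 - 9*h + 36) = (h - 4)*(h - 1)*(h + 2)*(h^2 - 9) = (h - 4)*(h - 1)*(h + 2)*(h + 3)*(h - 3)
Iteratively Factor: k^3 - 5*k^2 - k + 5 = (k + 1)*(k^2 - 6*k + 5) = (k - 1)*(k + 1)*(k - 5)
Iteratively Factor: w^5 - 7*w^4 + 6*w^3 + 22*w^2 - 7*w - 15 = (w - 5)*(w^4 - 2*w^3 - 4*w^2 + 2*w + 3) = (w - 5)*(w - 3)*(w^3 + w^2 - w - 1) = (w - 5)*(w - 3)*(w + 1)*(w^2 - 1) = (w - 5)*(w - 3)*(w - 1)*(w + 1)*(w + 1)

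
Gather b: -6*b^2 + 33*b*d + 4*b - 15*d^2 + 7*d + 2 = -6*b^2 + b*(33*d + 4) - 15*d^2 + 7*d + 2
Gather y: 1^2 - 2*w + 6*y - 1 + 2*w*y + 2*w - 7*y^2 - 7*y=-7*y^2 + y*(2*w - 1)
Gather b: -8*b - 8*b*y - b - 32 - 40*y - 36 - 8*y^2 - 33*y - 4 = b*(-8*y - 9) - 8*y^2 - 73*y - 72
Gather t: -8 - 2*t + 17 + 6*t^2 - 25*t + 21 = 6*t^2 - 27*t + 30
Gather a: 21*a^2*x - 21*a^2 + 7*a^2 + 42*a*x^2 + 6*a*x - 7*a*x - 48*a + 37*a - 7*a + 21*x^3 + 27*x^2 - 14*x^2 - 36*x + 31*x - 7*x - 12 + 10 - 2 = a^2*(21*x - 14) + a*(42*x^2 - x - 18) + 21*x^3 + 13*x^2 - 12*x - 4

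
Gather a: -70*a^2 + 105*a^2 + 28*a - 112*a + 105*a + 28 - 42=35*a^2 + 21*a - 14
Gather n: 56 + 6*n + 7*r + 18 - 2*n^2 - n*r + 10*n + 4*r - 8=-2*n^2 + n*(16 - r) + 11*r + 66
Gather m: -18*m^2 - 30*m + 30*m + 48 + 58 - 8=98 - 18*m^2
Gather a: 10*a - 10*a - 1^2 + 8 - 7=0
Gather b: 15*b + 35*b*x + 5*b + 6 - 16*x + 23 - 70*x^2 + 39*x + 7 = b*(35*x + 20) - 70*x^2 + 23*x + 36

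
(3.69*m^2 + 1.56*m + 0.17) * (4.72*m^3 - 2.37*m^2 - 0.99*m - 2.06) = 17.4168*m^5 - 1.3821*m^4 - 6.5479*m^3 - 9.5487*m^2 - 3.3819*m - 0.3502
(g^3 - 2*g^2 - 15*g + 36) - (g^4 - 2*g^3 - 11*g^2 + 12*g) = -g^4 + 3*g^3 + 9*g^2 - 27*g + 36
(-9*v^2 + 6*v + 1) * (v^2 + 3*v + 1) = -9*v^4 - 21*v^3 + 10*v^2 + 9*v + 1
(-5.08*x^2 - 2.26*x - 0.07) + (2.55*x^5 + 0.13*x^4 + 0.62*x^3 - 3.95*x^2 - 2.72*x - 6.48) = 2.55*x^5 + 0.13*x^4 + 0.62*x^3 - 9.03*x^2 - 4.98*x - 6.55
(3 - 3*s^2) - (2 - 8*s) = -3*s^2 + 8*s + 1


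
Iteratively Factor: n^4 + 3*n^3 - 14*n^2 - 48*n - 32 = (n + 1)*(n^3 + 2*n^2 - 16*n - 32) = (n + 1)*(n + 2)*(n^2 - 16) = (n + 1)*(n + 2)*(n + 4)*(n - 4)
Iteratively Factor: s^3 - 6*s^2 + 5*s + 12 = (s + 1)*(s^2 - 7*s + 12) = (s - 4)*(s + 1)*(s - 3)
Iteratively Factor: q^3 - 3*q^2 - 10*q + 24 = (q - 4)*(q^2 + q - 6) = (q - 4)*(q + 3)*(q - 2)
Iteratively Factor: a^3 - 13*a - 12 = (a + 3)*(a^2 - 3*a - 4) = (a + 1)*(a + 3)*(a - 4)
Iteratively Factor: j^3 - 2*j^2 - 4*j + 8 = (j - 2)*(j^2 - 4) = (j - 2)*(j + 2)*(j - 2)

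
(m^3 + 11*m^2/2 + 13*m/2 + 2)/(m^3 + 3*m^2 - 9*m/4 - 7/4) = 2*(m^2 + 5*m + 4)/(2*m^2 + 5*m - 7)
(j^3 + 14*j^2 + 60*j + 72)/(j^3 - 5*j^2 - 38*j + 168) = (j^2 + 8*j + 12)/(j^2 - 11*j + 28)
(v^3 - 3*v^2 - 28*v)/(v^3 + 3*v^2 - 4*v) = (v - 7)/(v - 1)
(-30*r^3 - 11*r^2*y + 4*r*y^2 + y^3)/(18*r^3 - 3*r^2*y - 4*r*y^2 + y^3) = (5*r + y)/(-3*r + y)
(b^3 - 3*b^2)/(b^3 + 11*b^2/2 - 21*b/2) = 2*b*(b - 3)/(2*b^2 + 11*b - 21)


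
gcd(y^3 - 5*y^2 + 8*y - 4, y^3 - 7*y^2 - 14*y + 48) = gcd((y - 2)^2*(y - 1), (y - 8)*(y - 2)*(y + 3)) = y - 2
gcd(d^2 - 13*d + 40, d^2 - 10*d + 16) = d - 8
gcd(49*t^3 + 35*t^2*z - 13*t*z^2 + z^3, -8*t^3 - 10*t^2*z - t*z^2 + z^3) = t + z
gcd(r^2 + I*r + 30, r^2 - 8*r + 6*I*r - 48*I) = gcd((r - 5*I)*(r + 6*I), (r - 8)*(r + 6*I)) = r + 6*I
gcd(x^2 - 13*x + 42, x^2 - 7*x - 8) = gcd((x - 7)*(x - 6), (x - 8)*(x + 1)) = 1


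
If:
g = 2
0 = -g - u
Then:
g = 2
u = -2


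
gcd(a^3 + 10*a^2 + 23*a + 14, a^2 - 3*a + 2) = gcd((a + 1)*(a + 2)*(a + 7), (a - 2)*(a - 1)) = 1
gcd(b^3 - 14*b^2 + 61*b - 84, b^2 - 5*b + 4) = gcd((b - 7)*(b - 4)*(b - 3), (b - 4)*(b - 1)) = b - 4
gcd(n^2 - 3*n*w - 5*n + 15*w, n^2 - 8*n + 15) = n - 5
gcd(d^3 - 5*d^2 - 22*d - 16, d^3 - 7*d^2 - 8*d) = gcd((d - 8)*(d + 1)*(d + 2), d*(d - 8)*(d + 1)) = d^2 - 7*d - 8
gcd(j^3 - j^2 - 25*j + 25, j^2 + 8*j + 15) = j + 5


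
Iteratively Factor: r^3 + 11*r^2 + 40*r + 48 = (r + 4)*(r^2 + 7*r + 12) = (r + 4)^2*(r + 3)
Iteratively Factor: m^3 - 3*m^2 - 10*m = (m + 2)*(m^2 - 5*m) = m*(m + 2)*(m - 5)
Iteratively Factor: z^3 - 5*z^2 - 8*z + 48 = (z - 4)*(z^2 - z - 12) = (z - 4)^2*(z + 3)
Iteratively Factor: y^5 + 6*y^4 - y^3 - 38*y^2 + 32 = (y + 4)*(y^4 + 2*y^3 - 9*y^2 - 2*y + 8) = (y - 1)*(y + 4)*(y^3 + 3*y^2 - 6*y - 8) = (y - 1)*(y + 1)*(y + 4)*(y^2 + 2*y - 8) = (y - 1)*(y + 1)*(y + 4)^2*(y - 2)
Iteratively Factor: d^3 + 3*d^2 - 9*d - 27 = (d - 3)*(d^2 + 6*d + 9) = (d - 3)*(d + 3)*(d + 3)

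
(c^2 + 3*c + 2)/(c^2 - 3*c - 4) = (c + 2)/(c - 4)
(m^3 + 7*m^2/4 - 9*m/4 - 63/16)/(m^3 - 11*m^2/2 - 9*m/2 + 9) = (m^2 + m/4 - 21/8)/(m^2 - 7*m + 6)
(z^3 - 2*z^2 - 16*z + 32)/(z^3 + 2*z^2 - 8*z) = (z - 4)/z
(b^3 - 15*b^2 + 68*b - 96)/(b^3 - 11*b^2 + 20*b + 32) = (b - 3)/(b + 1)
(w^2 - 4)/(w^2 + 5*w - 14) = (w + 2)/(w + 7)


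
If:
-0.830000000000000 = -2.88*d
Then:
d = 0.29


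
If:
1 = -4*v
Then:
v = -1/4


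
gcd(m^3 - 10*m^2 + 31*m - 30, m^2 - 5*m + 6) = m^2 - 5*m + 6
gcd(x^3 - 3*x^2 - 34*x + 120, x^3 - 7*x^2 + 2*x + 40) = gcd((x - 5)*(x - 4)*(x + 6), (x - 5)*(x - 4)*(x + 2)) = x^2 - 9*x + 20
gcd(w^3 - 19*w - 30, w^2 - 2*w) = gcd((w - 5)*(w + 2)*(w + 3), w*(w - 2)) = 1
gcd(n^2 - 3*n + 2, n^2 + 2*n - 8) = n - 2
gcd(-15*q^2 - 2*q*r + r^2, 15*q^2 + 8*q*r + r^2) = 3*q + r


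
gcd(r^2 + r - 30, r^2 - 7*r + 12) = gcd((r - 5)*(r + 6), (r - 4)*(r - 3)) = 1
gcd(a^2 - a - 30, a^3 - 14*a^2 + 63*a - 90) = a - 6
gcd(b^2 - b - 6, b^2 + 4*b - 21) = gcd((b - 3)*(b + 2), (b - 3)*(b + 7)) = b - 3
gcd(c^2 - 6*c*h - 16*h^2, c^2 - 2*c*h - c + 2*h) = 1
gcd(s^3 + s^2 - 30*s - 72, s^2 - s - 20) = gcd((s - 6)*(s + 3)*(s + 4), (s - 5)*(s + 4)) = s + 4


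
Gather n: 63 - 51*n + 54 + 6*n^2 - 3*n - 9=6*n^2 - 54*n + 108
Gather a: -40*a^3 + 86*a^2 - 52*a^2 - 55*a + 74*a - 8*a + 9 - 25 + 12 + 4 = -40*a^3 + 34*a^2 + 11*a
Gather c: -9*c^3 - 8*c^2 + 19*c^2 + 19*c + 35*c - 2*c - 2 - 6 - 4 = -9*c^3 + 11*c^2 + 52*c - 12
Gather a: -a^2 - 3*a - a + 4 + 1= -a^2 - 4*a + 5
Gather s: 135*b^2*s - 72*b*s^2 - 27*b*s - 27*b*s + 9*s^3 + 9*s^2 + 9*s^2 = 9*s^3 + s^2*(18 - 72*b) + s*(135*b^2 - 54*b)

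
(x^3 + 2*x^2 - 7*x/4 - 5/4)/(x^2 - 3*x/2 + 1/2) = (4*x^2 + 12*x + 5)/(2*(2*x - 1))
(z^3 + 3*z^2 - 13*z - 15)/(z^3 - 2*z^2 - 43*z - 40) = (z - 3)/(z - 8)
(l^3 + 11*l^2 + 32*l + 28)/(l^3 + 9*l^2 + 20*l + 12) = (l^2 + 9*l + 14)/(l^2 + 7*l + 6)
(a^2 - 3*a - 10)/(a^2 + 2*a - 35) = (a + 2)/(a + 7)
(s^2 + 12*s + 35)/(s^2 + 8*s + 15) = (s + 7)/(s + 3)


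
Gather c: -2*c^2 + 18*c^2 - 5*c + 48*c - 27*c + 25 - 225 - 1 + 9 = 16*c^2 + 16*c - 192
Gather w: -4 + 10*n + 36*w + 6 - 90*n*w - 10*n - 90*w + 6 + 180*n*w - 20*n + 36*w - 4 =-20*n + w*(90*n - 18) + 4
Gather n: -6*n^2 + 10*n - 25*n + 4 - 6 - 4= -6*n^2 - 15*n - 6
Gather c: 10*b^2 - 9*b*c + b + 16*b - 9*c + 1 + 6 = 10*b^2 + 17*b + c*(-9*b - 9) + 7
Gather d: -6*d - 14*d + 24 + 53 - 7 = 70 - 20*d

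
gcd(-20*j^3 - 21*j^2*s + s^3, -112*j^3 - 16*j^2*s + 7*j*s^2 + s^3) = 4*j + s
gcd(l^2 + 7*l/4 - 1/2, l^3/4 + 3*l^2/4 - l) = 1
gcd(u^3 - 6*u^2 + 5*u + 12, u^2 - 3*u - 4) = u^2 - 3*u - 4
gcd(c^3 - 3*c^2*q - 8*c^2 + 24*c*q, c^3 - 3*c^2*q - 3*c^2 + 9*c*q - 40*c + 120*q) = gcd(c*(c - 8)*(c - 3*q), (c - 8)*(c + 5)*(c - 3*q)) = -c^2 + 3*c*q + 8*c - 24*q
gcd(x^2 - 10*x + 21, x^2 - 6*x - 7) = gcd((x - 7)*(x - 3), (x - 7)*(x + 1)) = x - 7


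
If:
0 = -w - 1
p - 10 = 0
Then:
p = 10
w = -1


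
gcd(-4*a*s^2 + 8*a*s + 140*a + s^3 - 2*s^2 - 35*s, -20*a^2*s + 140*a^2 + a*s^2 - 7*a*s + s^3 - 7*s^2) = -4*a*s + 28*a + s^2 - 7*s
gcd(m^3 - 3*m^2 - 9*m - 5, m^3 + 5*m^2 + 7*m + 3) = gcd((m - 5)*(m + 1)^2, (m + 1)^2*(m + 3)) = m^2 + 2*m + 1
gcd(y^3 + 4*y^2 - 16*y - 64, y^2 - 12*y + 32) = y - 4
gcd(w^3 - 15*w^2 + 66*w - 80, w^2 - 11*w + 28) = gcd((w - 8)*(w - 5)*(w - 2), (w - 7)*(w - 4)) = 1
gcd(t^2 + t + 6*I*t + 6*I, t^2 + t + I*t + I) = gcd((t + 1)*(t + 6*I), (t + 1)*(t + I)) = t + 1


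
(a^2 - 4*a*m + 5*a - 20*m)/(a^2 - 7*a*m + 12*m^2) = (a + 5)/(a - 3*m)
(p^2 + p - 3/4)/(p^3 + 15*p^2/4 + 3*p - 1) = (4*p^2 + 4*p - 3)/(4*p^3 + 15*p^2 + 12*p - 4)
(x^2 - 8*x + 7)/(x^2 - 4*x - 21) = (x - 1)/(x + 3)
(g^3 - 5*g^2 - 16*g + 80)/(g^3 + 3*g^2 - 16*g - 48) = (g - 5)/(g + 3)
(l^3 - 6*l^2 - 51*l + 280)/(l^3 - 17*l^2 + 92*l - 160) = (l + 7)/(l - 4)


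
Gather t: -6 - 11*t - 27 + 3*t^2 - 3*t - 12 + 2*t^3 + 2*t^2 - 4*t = 2*t^3 + 5*t^2 - 18*t - 45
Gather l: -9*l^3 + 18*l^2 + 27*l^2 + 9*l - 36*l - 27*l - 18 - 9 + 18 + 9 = -9*l^3 + 45*l^2 - 54*l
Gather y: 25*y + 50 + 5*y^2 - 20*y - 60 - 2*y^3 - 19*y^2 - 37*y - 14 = -2*y^3 - 14*y^2 - 32*y - 24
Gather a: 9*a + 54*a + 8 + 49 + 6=63*a + 63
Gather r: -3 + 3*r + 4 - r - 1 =2*r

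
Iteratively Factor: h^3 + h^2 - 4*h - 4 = (h + 2)*(h^2 - h - 2) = (h + 1)*(h + 2)*(h - 2)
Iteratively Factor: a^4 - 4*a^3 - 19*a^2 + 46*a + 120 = (a + 2)*(a^3 - 6*a^2 - 7*a + 60) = (a - 4)*(a + 2)*(a^2 - 2*a - 15) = (a - 4)*(a + 2)*(a + 3)*(a - 5)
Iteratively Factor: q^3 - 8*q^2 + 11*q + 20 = (q - 5)*(q^2 - 3*q - 4) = (q - 5)*(q + 1)*(q - 4)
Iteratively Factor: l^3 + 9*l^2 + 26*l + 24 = (l + 4)*(l^2 + 5*l + 6) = (l + 3)*(l + 4)*(l + 2)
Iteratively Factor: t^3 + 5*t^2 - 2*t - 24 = (t + 3)*(t^2 + 2*t - 8) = (t + 3)*(t + 4)*(t - 2)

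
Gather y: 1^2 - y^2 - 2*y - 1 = -y^2 - 2*y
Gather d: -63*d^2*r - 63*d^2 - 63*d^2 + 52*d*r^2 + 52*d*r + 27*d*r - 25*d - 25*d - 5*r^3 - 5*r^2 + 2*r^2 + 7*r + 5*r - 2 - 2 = d^2*(-63*r - 126) + d*(52*r^2 + 79*r - 50) - 5*r^3 - 3*r^2 + 12*r - 4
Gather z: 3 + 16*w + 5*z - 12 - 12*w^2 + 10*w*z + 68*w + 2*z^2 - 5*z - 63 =-12*w^2 + 10*w*z + 84*w + 2*z^2 - 72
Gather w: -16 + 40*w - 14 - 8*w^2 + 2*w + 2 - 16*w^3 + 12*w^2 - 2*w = -16*w^3 + 4*w^2 + 40*w - 28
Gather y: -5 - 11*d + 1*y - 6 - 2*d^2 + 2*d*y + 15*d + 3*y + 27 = -2*d^2 + 4*d + y*(2*d + 4) + 16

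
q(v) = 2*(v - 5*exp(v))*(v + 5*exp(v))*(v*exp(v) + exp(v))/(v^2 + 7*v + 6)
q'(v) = 2*(1 - 5*exp(v))*(v + 5*exp(v))*(v*exp(v) + exp(v))/(v^2 + 7*v + 6) + 2*(-2*v - 7)*(v - 5*exp(v))*(v + 5*exp(v))*(v*exp(v) + exp(v))/(v^2 + 7*v + 6)^2 + 2*(v - 5*exp(v))*(v + 5*exp(v))*(v*exp(v) + 2*exp(v))/(v^2 + 7*v + 6) + 2*(v - 5*exp(v))*(v*exp(v) + exp(v))*(5*exp(v) + 1)/(v^2 + 7*v + 6) = 2*(v^3 + 7*v^2 - 75*v*exp(2*v) + 12*v - 425*exp(2*v))*exp(v)/(v^2 + 12*v + 36)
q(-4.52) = 0.30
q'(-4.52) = -0.04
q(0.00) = -8.33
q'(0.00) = -23.61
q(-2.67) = 0.29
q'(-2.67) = -0.03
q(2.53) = -11577.37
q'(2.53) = -33397.64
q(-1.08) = -0.24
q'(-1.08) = -1.28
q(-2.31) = 0.27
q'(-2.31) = -0.08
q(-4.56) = 0.30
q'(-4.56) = -0.04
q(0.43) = -28.16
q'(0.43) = -79.87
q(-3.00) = 0.30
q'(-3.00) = -0.00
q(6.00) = -273580784.17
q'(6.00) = -797947988.11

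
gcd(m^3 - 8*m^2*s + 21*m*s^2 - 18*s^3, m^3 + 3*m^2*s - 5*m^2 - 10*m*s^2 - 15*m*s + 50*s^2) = -m + 2*s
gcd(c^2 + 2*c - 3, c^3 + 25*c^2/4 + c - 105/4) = c + 3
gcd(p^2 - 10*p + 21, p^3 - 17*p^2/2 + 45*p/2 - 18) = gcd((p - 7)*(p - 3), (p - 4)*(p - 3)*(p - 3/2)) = p - 3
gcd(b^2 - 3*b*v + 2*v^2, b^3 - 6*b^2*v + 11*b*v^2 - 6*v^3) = b^2 - 3*b*v + 2*v^2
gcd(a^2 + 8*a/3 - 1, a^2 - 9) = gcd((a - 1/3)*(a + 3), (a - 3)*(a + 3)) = a + 3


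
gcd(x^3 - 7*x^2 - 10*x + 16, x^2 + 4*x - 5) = x - 1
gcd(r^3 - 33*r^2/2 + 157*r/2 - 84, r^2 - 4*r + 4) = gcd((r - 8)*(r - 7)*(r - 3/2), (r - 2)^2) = 1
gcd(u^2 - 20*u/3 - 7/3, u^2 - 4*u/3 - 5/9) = u + 1/3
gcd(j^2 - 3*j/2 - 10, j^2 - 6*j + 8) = j - 4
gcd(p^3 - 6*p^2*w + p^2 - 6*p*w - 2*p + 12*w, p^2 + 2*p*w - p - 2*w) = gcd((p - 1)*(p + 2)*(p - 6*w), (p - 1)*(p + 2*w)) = p - 1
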